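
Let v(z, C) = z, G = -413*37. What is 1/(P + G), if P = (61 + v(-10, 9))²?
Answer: -1/12680 ≈ -7.8864e-5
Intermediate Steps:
G = -15281
P = 2601 (P = (61 - 10)² = 51² = 2601)
1/(P + G) = 1/(2601 - 15281) = 1/(-12680) = -1/12680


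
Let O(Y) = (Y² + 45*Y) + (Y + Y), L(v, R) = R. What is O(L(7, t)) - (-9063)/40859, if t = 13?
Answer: 31879083/40859 ≈ 780.22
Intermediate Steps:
O(Y) = Y² + 47*Y (O(Y) = (Y² + 45*Y) + 2*Y = Y² + 47*Y)
O(L(7, t)) - (-9063)/40859 = 13*(47 + 13) - (-9063)/40859 = 13*60 - (-9063)/40859 = 780 - 1*(-9063/40859) = 780 + 9063/40859 = 31879083/40859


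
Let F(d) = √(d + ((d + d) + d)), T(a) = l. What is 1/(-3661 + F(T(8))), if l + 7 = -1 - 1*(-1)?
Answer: -523/1914707 - 2*I*√7/13402949 ≈ -0.00027315 - 3.948e-7*I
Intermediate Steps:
l = -7 (l = -7 + (-1 - 1*(-1)) = -7 + (-1 + 1) = -7 + 0 = -7)
T(a) = -7
F(d) = 2*√d (F(d) = √(d + (2*d + d)) = √(d + 3*d) = √(4*d) = 2*√d)
1/(-3661 + F(T(8))) = 1/(-3661 + 2*√(-7)) = 1/(-3661 + 2*(I*√7)) = 1/(-3661 + 2*I*√7)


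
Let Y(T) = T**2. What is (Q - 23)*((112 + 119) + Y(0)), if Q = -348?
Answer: -85701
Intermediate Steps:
(Q - 23)*((112 + 119) + Y(0)) = (-348 - 23)*((112 + 119) + 0**2) = -371*(231 + 0) = -371*231 = -85701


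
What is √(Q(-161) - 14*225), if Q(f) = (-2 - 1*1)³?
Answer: 3*I*√353 ≈ 56.365*I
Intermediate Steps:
Q(f) = -27 (Q(f) = (-2 - 1)³ = (-3)³ = -27)
√(Q(-161) - 14*225) = √(-27 - 14*225) = √(-27 - 3150) = √(-3177) = 3*I*√353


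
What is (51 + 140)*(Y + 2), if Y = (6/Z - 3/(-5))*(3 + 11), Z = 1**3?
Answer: 90152/5 ≈ 18030.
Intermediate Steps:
Z = 1
Y = 462/5 (Y = (6/1 - 3/(-5))*(3 + 11) = (6*1 - 3*(-1/5))*14 = (6 + 3/5)*14 = (33/5)*14 = 462/5 ≈ 92.400)
(51 + 140)*(Y + 2) = (51 + 140)*(462/5 + 2) = 191*(472/5) = 90152/5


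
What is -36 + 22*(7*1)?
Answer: 118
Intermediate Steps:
-36 + 22*(7*1) = -36 + 22*7 = -36 + 154 = 118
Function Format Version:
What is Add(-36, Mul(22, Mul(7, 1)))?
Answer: 118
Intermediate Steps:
Add(-36, Mul(22, Mul(7, 1))) = Add(-36, Mul(22, 7)) = Add(-36, 154) = 118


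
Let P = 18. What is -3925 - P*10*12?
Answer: -6085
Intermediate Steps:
-3925 - P*10*12 = -3925 - 18*10*12 = -3925 - 180*12 = -3925 - 1*2160 = -3925 - 2160 = -6085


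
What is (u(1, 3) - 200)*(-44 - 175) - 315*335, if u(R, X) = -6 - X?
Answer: -59754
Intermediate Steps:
(u(1, 3) - 200)*(-44 - 175) - 315*335 = ((-6 - 1*3) - 200)*(-44 - 175) - 315*335 = ((-6 - 3) - 200)*(-219) - 105525 = (-9 - 200)*(-219) - 105525 = -209*(-219) - 105525 = 45771 - 105525 = -59754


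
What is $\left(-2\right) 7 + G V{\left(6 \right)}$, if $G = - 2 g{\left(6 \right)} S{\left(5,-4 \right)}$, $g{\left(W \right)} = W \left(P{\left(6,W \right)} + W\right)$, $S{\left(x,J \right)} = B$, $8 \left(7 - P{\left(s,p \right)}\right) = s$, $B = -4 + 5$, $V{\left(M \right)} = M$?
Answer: $-896$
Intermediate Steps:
$B = 1$
$P{\left(s,p \right)} = 7 - \frac{s}{8}$
$S{\left(x,J \right)} = 1$
$g{\left(W \right)} = W \left(\frac{25}{4} + W\right)$ ($g{\left(W \right)} = W \left(\left(7 - \frac{3}{4}\right) + W\right) = W \left(\frac{25}{4} + W\right)$)
$G = -147$ ($G = - 2 \cdot \frac{1}{4} \cdot 6 \left(25 + 4 \cdot 6\right) 1 = - 2 \cdot \frac{1}{4} \cdot 6 \left(25 + 24\right) 1 = - 2 \cdot \frac{1}{4} \cdot 6 \cdot 49 \cdot 1 = \left(-2\right) \frac{147}{2} \cdot 1 = \left(-147\right) 1 = -147$)
$\left(-2\right) 7 + G V{\left(6 \right)} = \left(-2\right) 7 - 882 = -14 - 882 = -896$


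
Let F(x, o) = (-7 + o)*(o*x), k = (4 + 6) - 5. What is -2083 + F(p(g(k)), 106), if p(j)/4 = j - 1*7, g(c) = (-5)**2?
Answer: 753485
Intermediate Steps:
k = 5 (k = 10 - 5 = 5)
g(c) = 25
p(j) = -28 + 4*j (p(j) = 4*(j - 1*7) = 4*(j - 7) = 4*(-7 + j) = -28 + 4*j)
F(x, o) = o*x*(-7 + o)
-2083 + F(p(g(k)), 106) = -2083 + 106*(-28 + 4*25)*(-7 + 106) = -2083 + 106*(-28 + 100)*99 = -2083 + 106*72*99 = -2083 + 755568 = 753485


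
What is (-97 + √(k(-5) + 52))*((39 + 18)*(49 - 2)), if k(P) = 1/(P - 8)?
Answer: -259863 + 40185*√39/13 ≈ -2.4056e+5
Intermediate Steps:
k(P) = 1/(-8 + P)
(-97 + √(k(-5) + 52))*((39 + 18)*(49 - 2)) = (-97 + √(1/(-8 - 5) + 52))*((39 + 18)*(49 - 2)) = (-97 + √(1/(-13) + 52))*(57*47) = (-97 + √(-1/13 + 52))*2679 = (-97 + √(675/13))*2679 = (-97 + 15*√39/13)*2679 = -259863 + 40185*√39/13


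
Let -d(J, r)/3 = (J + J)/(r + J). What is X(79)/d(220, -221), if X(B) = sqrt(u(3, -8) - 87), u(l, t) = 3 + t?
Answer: I*sqrt(23)/660 ≈ 0.0072664*I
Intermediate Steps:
d(J, r) = -6*J/(J + r) (d(J, r) = -3*(J + J)/(r + J) = -3*2*J/(J + r) = -6*J/(J + r))
X(B) = 2*I*sqrt(23) (X(B) = sqrt((3 - 8) - 87) = sqrt(-5 - 87) = sqrt(-92) = 2*I*sqrt(23))
X(79)/d(220, -221) = (2*I*sqrt(23))/((-6*220/(220 - 221))) = (2*I*sqrt(23))/((-6*220/(-1))) = (2*I*sqrt(23))/((-6*220*(-1))) = (2*I*sqrt(23))/1320 = (2*I*sqrt(23))*(1/1320) = I*sqrt(23)/660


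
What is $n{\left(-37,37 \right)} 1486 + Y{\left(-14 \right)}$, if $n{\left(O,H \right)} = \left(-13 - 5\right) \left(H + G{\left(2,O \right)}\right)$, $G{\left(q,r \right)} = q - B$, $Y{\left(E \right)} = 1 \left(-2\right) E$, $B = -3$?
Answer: $-1123388$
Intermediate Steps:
$Y{\left(E \right)} = - 2 E$
$G{\left(q,r \right)} = 3 + q$ ($G{\left(q,r \right)} = q - -3 = q + 3 = 3 + q$)
$n{\left(O,H \right)} = -90 - 18 H$ ($n{\left(O,H \right)} = \left(-13 - 5\right) \left(H + \left(3 + 2\right)\right) = - 18 \left(H + 5\right) = - 18 \left(5 + H\right) = -90 - 18 H$)
$n{\left(-37,37 \right)} 1486 + Y{\left(-14 \right)} = \left(-90 - 666\right) 1486 - -28 = \left(-90 - 666\right) 1486 + 28 = \left(-756\right) 1486 + 28 = -1123416 + 28 = -1123388$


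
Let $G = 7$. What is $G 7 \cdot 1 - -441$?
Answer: $490$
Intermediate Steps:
$G 7 \cdot 1 - -441 = 7 \cdot 7 \cdot 1 - -441 = 49 \cdot 1 + 441 = 49 + 441 = 490$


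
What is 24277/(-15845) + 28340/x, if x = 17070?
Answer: 3463891/27047415 ≈ 0.12807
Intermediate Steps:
24277/(-15845) + 28340/x = 24277/(-15845) + 28340/17070 = 24277*(-1/15845) + 28340*(1/17070) = -24277/15845 + 2834/1707 = 3463891/27047415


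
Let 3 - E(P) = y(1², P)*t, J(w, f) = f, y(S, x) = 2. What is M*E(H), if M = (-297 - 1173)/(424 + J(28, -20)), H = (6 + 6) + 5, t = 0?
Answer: -2205/202 ≈ -10.916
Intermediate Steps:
H = 17 (H = 12 + 5 = 17)
E(P) = 3 (E(P) = 3 - 2*0 = 3 - 1*0 = 3 + 0 = 3)
M = -735/202 (M = (-297 - 1173)/(424 - 20) = -1470/404 = -1470*1/404 = -735/202 ≈ -3.6386)
M*E(H) = -735/202*3 = -2205/202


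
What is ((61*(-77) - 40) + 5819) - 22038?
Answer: -20956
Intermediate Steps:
((61*(-77) - 40) + 5819) - 22038 = ((-4697 - 40) + 5819) - 22038 = (-4737 + 5819) - 22038 = 1082 - 22038 = -20956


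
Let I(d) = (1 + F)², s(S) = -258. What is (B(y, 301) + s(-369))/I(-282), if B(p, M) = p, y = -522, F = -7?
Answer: -65/3 ≈ -21.667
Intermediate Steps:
I(d) = 36 (I(d) = (1 - 7)² = (-6)² = 36)
(B(y, 301) + s(-369))/I(-282) = (-522 - 258)/36 = -780*1/36 = -65/3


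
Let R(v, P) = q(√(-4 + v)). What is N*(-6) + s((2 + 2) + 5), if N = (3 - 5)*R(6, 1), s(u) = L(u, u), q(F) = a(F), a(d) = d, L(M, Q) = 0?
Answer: 12*√2 ≈ 16.971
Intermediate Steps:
q(F) = F
R(v, P) = √(-4 + v)
s(u) = 0
N = -2*√2 (N = (3 - 5)*√(-4 + 6) = -2*√2 ≈ -2.8284)
N*(-6) + s((2 + 2) + 5) = -2*√2*(-6) + 0 = 12*√2 + 0 = 12*√2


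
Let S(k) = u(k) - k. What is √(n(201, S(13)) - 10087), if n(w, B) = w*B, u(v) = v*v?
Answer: √21269 ≈ 145.84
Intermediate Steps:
u(v) = v²
S(k) = k² - k
n(w, B) = B*w
√(n(201, S(13)) - 10087) = √((13*(-1 + 13))*201 - 10087) = √((13*12)*201 - 10087) = √(156*201 - 10087) = √(31356 - 10087) = √21269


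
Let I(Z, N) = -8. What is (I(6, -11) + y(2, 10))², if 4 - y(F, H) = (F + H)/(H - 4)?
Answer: 36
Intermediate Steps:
y(F, H) = 4 - (F + H)/(-4 + H) (y(F, H) = 4 - (F + H)/(H - 4) = 4 - (F + H)/(-4 + H))
(I(6, -11) + y(2, 10))² = (-8 + (-16 - 1*2 + 3*10)/(-4 + 10))² = (-8 + (-16 - 2 + 30)/6)² = (-8 + (⅙)*12)² = (-8 + 2)² = (-6)² = 36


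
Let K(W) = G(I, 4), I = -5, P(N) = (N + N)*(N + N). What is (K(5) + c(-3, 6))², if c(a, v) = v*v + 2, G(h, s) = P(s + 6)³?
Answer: 4096004864001444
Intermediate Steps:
P(N) = 4*N² (P(N) = (2*N)*(2*N) = 4*N²)
G(h, s) = 64*(6 + s)⁶ (G(h, s) = (4*(s + 6)²)³ = (4*(6 + s)²)³ = 64*(6 + s)⁶)
K(W) = 64000000 (K(W) = 64*(6 + 4)⁶ = 64*10⁶ = 64*1000000 = 64000000)
c(a, v) = 2 + v² (c(a, v) = v² + 2 = 2 + v²)
(K(5) + c(-3, 6))² = (64000000 + (2 + 6²))² = (64000000 + (2 + 36))² = (64000000 + 38)² = 64000038² = 4096004864001444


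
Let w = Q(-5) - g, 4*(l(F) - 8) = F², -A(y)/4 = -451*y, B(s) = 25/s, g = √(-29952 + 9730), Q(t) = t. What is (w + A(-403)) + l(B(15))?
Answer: -26172299/36 - I*√20222 ≈ -7.2701e+5 - 142.2*I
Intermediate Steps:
g = I*√20222 (g = √(-20222) = I*√20222 ≈ 142.2*I)
A(y) = 1804*y (A(y) = -(-1804)*y = 1804*y)
l(F) = 8 + F²/4
w = -5 - I*√20222 ≈ -5.0 - 142.2*I
(w + A(-403)) + l(B(15)) = ((-5 - I*√20222) + 1804*(-403)) + (8 + (25/15)²/4) = ((-5 - I*√20222) - 727012) + (8 + (25*(1/15))²/4) = (-727017 - I*√20222) + (8 + (5/3)²/4) = (-727017 - I*√20222) + (8 + (¼)*(25/9)) = (-727017 - I*√20222) + (8 + 25/36) = (-727017 - I*√20222) + 313/36 = -26172299/36 - I*√20222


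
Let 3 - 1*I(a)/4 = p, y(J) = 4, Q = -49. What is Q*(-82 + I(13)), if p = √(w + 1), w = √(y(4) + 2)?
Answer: 3430 + 196*√(1 + √6) ≈ 3794.0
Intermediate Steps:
w = √6 (w = √(4 + 2) = √6 ≈ 2.4495)
p = √(1 + √6) (p = √(√6 + 1) = √(1 + √6) ≈ 1.8573)
I(a) = 12 - 4*√(1 + √6)
Q*(-82 + I(13)) = -49*(-82 + (12 - 4*√(1 + √6))) = -49*(-70 - 4*√(1 + √6)) = 3430 + 196*√(1 + √6)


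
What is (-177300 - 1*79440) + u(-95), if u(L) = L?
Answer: -256835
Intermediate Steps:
(-177300 - 1*79440) + u(-95) = (-177300 - 1*79440) - 95 = (-177300 - 79440) - 95 = -256740 - 95 = -256835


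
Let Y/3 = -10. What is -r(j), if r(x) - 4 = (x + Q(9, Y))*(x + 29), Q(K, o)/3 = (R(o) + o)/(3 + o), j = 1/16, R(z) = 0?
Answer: -26289/256 ≈ -102.69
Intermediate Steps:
Y = -30 (Y = 3*(-10) = -30)
j = 1/16 ≈ 0.062500
Q(K, o) = 3*o/(3 + o) (Q(K, o) = 3*((0 + o)/(3 + o)) = 3*(o/(3 + o)) = 3*o/(3 + o))
r(x) = 4 + (29 + x)*(10/3 + x) (r(x) = 4 + (x + 3*(-30)/(3 - 30))*(x + 29) = 4 + (x + 3*(-30)/(-27))*(29 + x) = 4 + (x + 3*(-30)*(-1/27))*(29 + x) = 4 + (x + 10/3)*(29 + x) = 4 + (10/3 + x)*(29 + x) = 4 + (29 + x)*(10/3 + x))
-r(j) = -(302/3 + (1/16)² + (97/3)*(1/16)) = -(302/3 + 1/256 + 97/48) = -1*26289/256 = -26289/256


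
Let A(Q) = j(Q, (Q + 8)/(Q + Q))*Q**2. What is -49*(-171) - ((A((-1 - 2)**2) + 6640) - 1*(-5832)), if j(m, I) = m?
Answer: -4822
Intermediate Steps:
A(Q) = Q**3 (A(Q) = Q*Q**2 = Q**3)
-49*(-171) - ((A((-1 - 2)**2) + 6640) - 1*(-5832)) = -49*(-171) - ((((-1 - 2)**2)**3 + 6640) - 1*(-5832)) = 8379 - ((((-3)**2)**3 + 6640) + 5832) = 8379 - ((9**3 + 6640) + 5832) = 8379 - ((729 + 6640) + 5832) = 8379 - (7369 + 5832) = 8379 - 1*13201 = 8379 - 13201 = -4822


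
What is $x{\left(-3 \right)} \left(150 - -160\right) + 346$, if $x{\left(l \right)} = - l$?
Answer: $1276$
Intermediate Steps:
$x{\left(-3 \right)} \left(150 - -160\right) + 346 = \left(-1\right) \left(-3\right) \left(150 - -160\right) + 346 = 3 \left(150 + 160\right) + 346 = 3 \cdot 310 + 346 = 930 + 346 = 1276$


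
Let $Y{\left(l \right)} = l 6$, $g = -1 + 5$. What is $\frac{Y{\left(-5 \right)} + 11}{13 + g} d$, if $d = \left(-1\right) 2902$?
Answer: $\frac{55138}{17} \approx 3243.4$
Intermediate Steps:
$d = -2902$
$g = 4$
$Y{\left(l \right)} = 6 l$
$\frac{Y{\left(-5 \right)} + 11}{13 + g} d = \frac{6 \left(-5\right) + 11}{13 + 4} \left(-2902\right) = \frac{-30 + 11}{17} \left(-2902\right) = \left(-19\right) \frac{1}{17} \left(-2902\right) = \left(- \frac{19}{17}\right) \left(-2902\right) = \frac{55138}{17}$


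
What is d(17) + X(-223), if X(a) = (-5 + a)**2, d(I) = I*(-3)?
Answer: 51933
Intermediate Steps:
d(I) = -3*I
d(17) + X(-223) = -3*17 + (-5 - 223)**2 = -51 + (-228)**2 = -51 + 51984 = 51933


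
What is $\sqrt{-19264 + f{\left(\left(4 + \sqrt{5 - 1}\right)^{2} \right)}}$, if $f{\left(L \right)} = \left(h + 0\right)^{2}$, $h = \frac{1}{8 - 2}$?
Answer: $\frac{i \sqrt{693503}}{6} \approx 138.79 i$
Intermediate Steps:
$h = \frac{1}{6} \approx 0.16667$
$f{\left(L \right)} = \frac{1}{36}$ ($f{\left(L \right)} = \left(\frac{1}{6} + 0\right)^{2} = \left(\frac{1}{6}\right)^{2} = \frac{1}{36}$)
$\sqrt{-19264 + f{\left(\left(4 + \sqrt{5 - 1}\right)^{2} \right)}} = \sqrt{-19264 + \frac{1}{36}} = \sqrt{- \frac{693503}{36}} = \frac{i \sqrt{693503}}{6}$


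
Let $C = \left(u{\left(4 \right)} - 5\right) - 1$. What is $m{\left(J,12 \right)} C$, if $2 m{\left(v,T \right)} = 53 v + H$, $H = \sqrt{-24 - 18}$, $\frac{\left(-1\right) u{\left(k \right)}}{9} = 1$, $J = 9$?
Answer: $- \frac{7155}{2} - \frac{15 i \sqrt{42}}{2} \approx -3577.5 - 48.606 i$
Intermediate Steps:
$u{\left(k \right)} = -9$ ($u{\left(k \right)} = \left(-9\right) 1 = -9$)
$H = i \sqrt{42}$ ($H = \sqrt{-42} = i \sqrt{42} \approx 6.4807 i$)
$C = -15$ ($C = \left(-9 - 5\right) - 1 = -14 - 1 = -15$)
$m{\left(v,T \right)} = \frac{53 v}{2} + \frac{i \sqrt{42}}{2}$ ($m{\left(v,T \right)} = \frac{53 v + i \sqrt{42}}{2} = \frac{53 v}{2} + \frac{i \sqrt{42}}{2}$)
$m{\left(J,12 \right)} C = \left(\frac{53}{2} \cdot 9 + \frac{i \sqrt{42}}{2}\right) \left(-15\right) = \left(\frac{477}{2} + \frac{i \sqrt{42}}{2}\right) \left(-15\right) = - \frac{7155}{2} - \frac{15 i \sqrt{42}}{2}$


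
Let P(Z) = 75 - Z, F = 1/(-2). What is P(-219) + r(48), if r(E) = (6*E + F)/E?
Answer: 28799/96 ≈ 299.99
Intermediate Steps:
F = -1/2 ≈ -0.50000
r(E) = (-1/2 + 6*E)/E (r(E) = (6*E - 1/2)/E = (-1/2 + 6*E)/E)
P(-219) + r(48) = (75 - 1*(-219)) + (6 - 1/2/48) = (75 + 219) + (6 - 1/2*1/48) = 294 + (6 - 1/96) = 294 + 575/96 = 28799/96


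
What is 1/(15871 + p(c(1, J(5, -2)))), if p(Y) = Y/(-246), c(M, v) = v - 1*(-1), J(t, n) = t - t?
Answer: 246/3904265 ≈ 6.3008e-5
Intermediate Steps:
J(t, n) = 0
c(M, v) = 1 + v (c(M, v) = v + 1 = 1 + v)
p(Y) = -Y/246 (p(Y) = Y*(-1/246) = -Y/246)
1/(15871 + p(c(1, J(5, -2)))) = 1/(15871 - (1 + 0)/246) = 1/(15871 - 1/246*1) = 1/(15871 - 1/246) = 1/(3904265/246) = 246/3904265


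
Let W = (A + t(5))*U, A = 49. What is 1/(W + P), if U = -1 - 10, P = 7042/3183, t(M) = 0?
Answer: -3183/1708595 ≈ -0.0018629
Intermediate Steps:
P = 7042/3183 (P = 7042*(1/3183) = 7042/3183 ≈ 2.2124)
U = -11
W = -539 (W = (49 + 0)*(-11) = 49*(-11) = -539)
1/(W + P) = 1/(-539 + 7042/3183) = 1/(-1708595/3183) = -3183/1708595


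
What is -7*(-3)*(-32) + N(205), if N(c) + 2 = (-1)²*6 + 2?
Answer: -666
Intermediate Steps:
N(c) = 6 (N(c) = -2 + ((-1)²*6 + 2) = -2 + (1*6 + 2) = -2 + (6 + 2) = -2 + 8 = 6)
-7*(-3)*(-32) + N(205) = -7*(-3)*(-32) + 6 = 21*(-32) + 6 = -672 + 6 = -666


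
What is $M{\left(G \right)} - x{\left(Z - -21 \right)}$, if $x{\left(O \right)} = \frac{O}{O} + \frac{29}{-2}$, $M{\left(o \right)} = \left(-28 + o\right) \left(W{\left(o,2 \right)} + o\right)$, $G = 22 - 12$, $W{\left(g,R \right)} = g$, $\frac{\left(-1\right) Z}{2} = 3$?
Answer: $- \frac{693}{2} \approx -346.5$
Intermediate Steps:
$Z = -6$ ($Z = \left(-2\right) 3 = -6$)
$G = 10$
$M{\left(o \right)} = 2 o \left(-28 + o\right)$ ($M{\left(o \right)} = \left(-28 + o\right) \left(o + o\right) = \left(-28 + o\right) 2 o = 2 o \left(-28 + o\right)$)
$x{\left(O \right)} = - \frac{27}{2}$ ($x{\left(O \right)} = 1 + 29 \left(- \frac{1}{2}\right) = 1 - \frac{29}{2} = - \frac{27}{2}$)
$M{\left(G \right)} - x{\left(Z - -21 \right)} = 2 \cdot 10 \left(-28 + 10\right) - - \frac{27}{2} = 2 \cdot 10 \left(-18\right) + \frac{27}{2} = -360 + \frac{27}{2} = - \frac{693}{2}$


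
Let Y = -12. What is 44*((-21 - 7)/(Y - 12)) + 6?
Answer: 172/3 ≈ 57.333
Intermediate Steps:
44*((-21 - 7)/(Y - 12)) + 6 = 44*((-21 - 7)/(-12 - 12)) + 6 = 44*(-28/(-24)) + 6 = 44*(-28*(-1/24)) + 6 = 44*(7/6) + 6 = 154/3 + 6 = 172/3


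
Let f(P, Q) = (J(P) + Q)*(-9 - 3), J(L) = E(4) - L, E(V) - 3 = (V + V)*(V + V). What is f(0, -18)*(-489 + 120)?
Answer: 216972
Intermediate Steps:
E(V) = 3 + 4*V² (E(V) = 3 + (V + V)*(V + V) = 3 + (2*V)*(2*V) = 3 + 4*V²)
J(L) = 67 - L (J(L) = (3 + 4*4²) - L = (3 + 4*16) - L = (3 + 64) - L = 67 - L)
f(P, Q) = -804 - 12*Q + 12*P (f(P, Q) = ((67 - P) + Q)*(-9 - 3) = (67 + Q - P)*(-12) = -804 - 12*Q + 12*P)
f(0, -18)*(-489 + 120) = (-804 - 12*(-18) + 12*0)*(-489 + 120) = (-804 + 216 + 0)*(-369) = -588*(-369) = 216972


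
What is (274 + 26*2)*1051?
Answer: 342626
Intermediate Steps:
(274 + 26*2)*1051 = (274 + 52)*1051 = 326*1051 = 342626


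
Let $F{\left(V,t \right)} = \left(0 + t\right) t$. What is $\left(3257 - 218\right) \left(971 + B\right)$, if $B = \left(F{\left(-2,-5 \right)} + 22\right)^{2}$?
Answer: $9664020$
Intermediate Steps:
$F{\left(V,t \right)} = t^{2}$ ($F{\left(V,t \right)} = t t = t^{2}$)
$B = 2209$ ($B = \left(\left(-5\right)^{2} + 22\right)^{2} = \left(25 + 22\right)^{2} = 47^{2} = 2209$)
$\left(3257 - 218\right) \left(971 + B\right) = \left(3257 - 218\right) \left(971 + 2209\right) = 3039 \cdot 3180 = 9664020$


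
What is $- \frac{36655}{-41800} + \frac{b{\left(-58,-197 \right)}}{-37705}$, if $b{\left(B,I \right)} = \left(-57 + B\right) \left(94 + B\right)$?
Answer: $\frac{62205151}{63042760} \approx 0.98671$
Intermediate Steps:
$- \frac{36655}{-41800} + \frac{b{\left(-58,-197 \right)}}{-37705} = - \frac{36655}{-41800} + \frac{-5358 + \left(-58\right)^{2} + 37 \left(-58\right)}{-37705} = \left(-36655\right) \left(- \frac{1}{41800}\right) + \left(-5358 + 3364 - 2146\right) \left(- \frac{1}{37705}\right) = \frac{7331}{8360} - - \frac{828}{7541} = \frac{7331}{8360} + \frac{828}{7541} = \frac{62205151}{63042760}$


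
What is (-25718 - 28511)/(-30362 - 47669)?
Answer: 54229/78031 ≈ 0.69497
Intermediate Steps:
(-25718 - 28511)/(-30362 - 47669) = -54229/(-78031) = -54229*(-1/78031) = 54229/78031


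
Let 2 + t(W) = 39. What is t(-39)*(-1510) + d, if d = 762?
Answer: -55108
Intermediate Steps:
t(W) = 37 (t(W) = -2 + 39 = 37)
t(-39)*(-1510) + d = 37*(-1510) + 762 = -55870 + 762 = -55108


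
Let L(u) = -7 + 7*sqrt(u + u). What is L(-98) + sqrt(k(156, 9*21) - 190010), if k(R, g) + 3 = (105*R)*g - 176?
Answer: -7 + sqrt(2905631) + 98*I ≈ 1697.6 + 98.0*I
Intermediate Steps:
k(R, g) = -179 + 105*R*g (k(R, g) = -3 + ((105*R)*g - 176) = -3 + (105*R*g - 176) = -3 + (-176 + 105*R*g) = -179 + 105*R*g)
L(u) = -7 + 7*sqrt(2)*sqrt(u) (L(u) = -7 + 7*sqrt(2*u) = -7 + 7*(sqrt(2)*sqrt(u)) = -7 + 7*sqrt(2)*sqrt(u))
L(-98) + sqrt(k(156, 9*21) - 190010) = (-7 + 7*sqrt(2)*sqrt(-98)) + sqrt((-179 + 105*156*(9*21)) - 190010) = (-7 + 7*sqrt(2)*(7*I*sqrt(2))) + sqrt((-179 + 105*156*189) - 190010) = (-7 + 98*I) + sqrt((-179 + 3095820) - 190010) = (-7 + 98*I) + sqrt(3095641 - 190010) = (-7 + 98*I) + sqrt(2905631) = -7 + sqrt(2905631) + 98*I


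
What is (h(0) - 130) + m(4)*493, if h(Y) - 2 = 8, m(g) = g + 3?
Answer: 3331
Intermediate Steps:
m(g) = 3 + g
h(Y) = 10 (h(Y) = 2 + 8 = 10)
(h(0) - 130) + m(4)*493 = (10 - 130) + (3 + 4)*493 = -120 + 7*493 = -120 + 3451 = 3331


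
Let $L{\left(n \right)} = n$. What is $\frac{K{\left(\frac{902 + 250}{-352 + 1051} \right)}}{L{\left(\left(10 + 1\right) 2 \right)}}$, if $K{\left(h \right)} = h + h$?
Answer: $\frac{384}{2563} \approx 0.14982$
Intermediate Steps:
$K{\left(h \right)} = 2 h$
$\frac{K{\left(\frac{902 + 250}{-352 + 1051} \right)}}{L{\left(\left(10 + 1\right) 2 \right)}} = \frac{2 \frac{902 + 250}{-352 + 1051}}{\left(10 + 1\right) 2} = \frac{2 \cdot \frac{1152}{699}}{11 \cdot 2} = \frac{2 \cdot 1152 \cdot \frac{1}{699}}{22} = 2 \cdot \frac{384}{233} \cdot \frac{1}{22} = \frac{768}{233} \cdot \frac{1}{22} = \frac{384}{2563}$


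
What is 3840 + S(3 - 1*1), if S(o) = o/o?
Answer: 3841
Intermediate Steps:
S(o) = 1
3840 + S(3 - 1*1) = 3840 + 1 = 3841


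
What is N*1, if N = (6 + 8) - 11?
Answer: 3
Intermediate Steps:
N = 3 (N = 14 - 11 = 3)
N*1 = 3*1 = 3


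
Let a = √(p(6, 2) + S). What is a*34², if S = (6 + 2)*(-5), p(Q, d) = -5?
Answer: 3468*I*√5 ≈ 7754.7*I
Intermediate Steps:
S = -40 (S = 8*(-5) = -40)
a = 3*I*√5 (a = √(-5 - 40) = √(-45) = 3*I*√5 ≈ 6.7082*I)
a*34² = (3*I*√5)*34² = (3*I*√5)*1156 = 3468*I*√5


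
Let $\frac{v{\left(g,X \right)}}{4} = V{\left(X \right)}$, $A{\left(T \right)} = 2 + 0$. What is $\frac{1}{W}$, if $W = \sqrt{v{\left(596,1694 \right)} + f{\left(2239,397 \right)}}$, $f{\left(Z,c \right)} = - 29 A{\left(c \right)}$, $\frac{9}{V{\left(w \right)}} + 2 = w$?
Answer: $- \frac{i \sqrt{5123}}{545} \approx - 0.13133 i$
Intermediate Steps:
$A{\left(T \right)} = 2$
$V{\left(w \right)} = \frac{9}{-2 + w}$
$v{\left(g,X \right)} = \frac{36}{-2 + X}$ ($v{\left(g,X \right)} = 4 \frac{9}{-2 + X} = \frac{36}{-2 + X}$)
$f{\left(Z,c \right)} = -58$ ($f{\left(Z,c \right)} = \left(-29\right) 2 = -58$)
$W = \frac{5 i \sqrt{5123}}{47}$ ($W = \sqrt{\frac{36}{-2 + 1694} - 58} = \sqrt{\frac{36}{1692} - 58} = \sqrt{36 \cdot \frac{1}{1692} - 58} = \sqrt{\frac{1}{47} - 58} = \sqrt{- \frac{2725}{47}} = \frac{5 i \sqrt{5123}}{47} \approx 7.6144 i$)
$\frac{1}{W} = \frac{1}{\frac{5}{47} i \sqrt{5123}} = - \frac{i \sqrt{5123}}{545}$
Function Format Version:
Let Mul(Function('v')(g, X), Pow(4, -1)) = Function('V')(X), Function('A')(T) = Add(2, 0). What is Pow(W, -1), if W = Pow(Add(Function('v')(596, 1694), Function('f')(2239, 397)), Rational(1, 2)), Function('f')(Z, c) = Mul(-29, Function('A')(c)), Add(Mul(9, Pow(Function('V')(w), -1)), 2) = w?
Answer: Mul(Rational(-1, 545), I, Pow(5123, Rational(1, 2))) ≈ Mul(-0.13133, I)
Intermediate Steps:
Function('A')(T) = 2
Function('V')(w) = Mul(9, Pow(Add(-2, w), -1))
Function('v')(g, X) = Mul(36, Pow(Add(-2, X), -1)) (Function('v')(g, X) = Mul(4, Mul(9, Pow(Add(-2, X), -1))) = Mul(36, Pow(Add(-2, X), -1)))
Function('f')(Z, c) = -58 (Function('f')(Z, c) = Mul(-29, 2) = -58)
W = Mul(Rational(5, 47), I, Pow(5123, Rational(1, 2))) (W = Pow(Add(Mul(36, Pow(Add(-2, 1694), -1)), -58), Rational(1, 2)) = Pow(Add(Mul(36, Pow(1692, -1)), -58), Rational(1, 2)) = Pow(Add(Mul(36, Rational(1, 1692)), -58), Rational(1, 2)) = Pow(Add(Rational(1, 47), -58), Rational(1, 2)) = Pow(Rational(-2725, 47), Rational(1, 2)) = Mul(Rational(5, 47), I, Pow(5123, Rational(1, 2))) ≈ Mul(7.6144, I))
Pow(W, -1) = Pow(Mul(Rational(5, 47), I, Pow(5123, Rational(1, 2))), -1) = Mul(Rational(-1, 545), I, Pow(5123, Rational(1, 2)))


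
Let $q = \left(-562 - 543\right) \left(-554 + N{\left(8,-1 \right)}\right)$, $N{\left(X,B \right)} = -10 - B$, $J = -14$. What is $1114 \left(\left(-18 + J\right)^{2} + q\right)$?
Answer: $694176846$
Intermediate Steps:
$q = 622115$ ($q = \left(-562 - 543\right) \left(-554 - 9\right) = - 1105 \left(-554 + \left(-10 + 1\right)\right) = - 1105 \left(-554 - 9\right) = \left(-1105\right) \left(-563\right) = 622115$)
$1114 \left(\left(-18 + J\right)^{2} + q\right) = 1114 \left(\left(-18 - 14\right)^{2} + 622115\right) = 1114 \left(\left(-32\right)^{2} + 622115\right) = 1114 \left(1024 + 622115\right) = 1114 \cdot 623139 = 694176846$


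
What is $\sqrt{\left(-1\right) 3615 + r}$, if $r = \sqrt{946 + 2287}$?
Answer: $\sqrt{-3615 + \sqrt{3233}} \approx 59.65 i$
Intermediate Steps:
$r = \sqrt{3233} \approx 56.859$
$\sqrt{\left(-1\right) 3615 + r} = \sqrt{\left(-1\right) 3615 + \sqrt{3233}} = \sqrt{-3615 + \sqrt{3233}}$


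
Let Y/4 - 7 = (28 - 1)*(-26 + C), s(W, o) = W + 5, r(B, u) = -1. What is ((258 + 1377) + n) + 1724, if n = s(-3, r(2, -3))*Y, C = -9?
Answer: -4145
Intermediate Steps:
s(W, o) = 5 + W
Y = -3752 (Y = 28 + 4*((28 - 1)*(-26 - 9)) = 28 + 4*(27*(-35)) = 28 + 4*(-945) = 28 - 3780 = -3752)
n = -7504 (n = (5 - 3)*(-3752) = 2*(-3752) = -7504)
((258 + 1377) + n) + 1724 = ((258 + 1377) - 7504) + 1724 = (1635 - 7504) + 1724 = -5869 + 1724 = -4145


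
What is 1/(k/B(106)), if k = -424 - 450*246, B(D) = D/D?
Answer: -1/111124 ≈ -8.9990e-6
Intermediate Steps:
B(D) = 1
k = -111124 (k = -424 - 110700 = -111124)
1/(k/B(106)) = 1/(-111124/1) = 1/(-111124*1) = 1/(-111124) = -1/111124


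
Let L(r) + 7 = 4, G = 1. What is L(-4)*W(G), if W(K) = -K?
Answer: 3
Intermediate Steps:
L(r) = -3 (L(r) = -7 + 4 = -3)
L(-4)*W(G) = -(-3) = -3*(-1) = 3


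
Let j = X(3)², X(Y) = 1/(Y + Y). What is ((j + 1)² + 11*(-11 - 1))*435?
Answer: -24606935/432 ≈ -56961.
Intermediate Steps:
X(Y) = 1/(2*Y)
j = 1/36 (j = ((½)/3)² = ((½)*(⅓))² = (⅙)² = 1/36 ≈ 0.027778)
((j + 1)² + 11*(-11 - 1))*435 = ((1/36 + 1)² + 11*(-11 - 1))*435 = ((37/36)² + 11*(-12))*435 = (1369/1296 - 132)*435 = -169703/1296*435 = -24606935/432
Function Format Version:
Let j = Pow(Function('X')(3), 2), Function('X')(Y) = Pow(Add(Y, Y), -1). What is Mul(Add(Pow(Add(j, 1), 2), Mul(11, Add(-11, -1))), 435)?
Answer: Rational(-24606935, 432) ≈ -56961.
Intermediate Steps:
Function('X')(Y) = Mul(Rational(1, 2), Pow(Y, -1)) (Function('X')(Y) = Pow(Mul(2, Y), -1) = Mul(Rational(1, 2), Pow(Y, -1)))
j = Rational(1, 36) (j = Pow(Mul(Rational(1, 2), Pow(3, -1)), 2) = Pow(Mul(Rational(1, 2), Rational(1, 3)), 2) = Pow(Rational(1, 6), 2) = Rational(1, 36) ≈ 0.027778)
Mul(Add(Pow(Add(j, 1), 2), Mul(11, Add(-11, -1))), 435) = Mul(Add(Pow(Add(Rational(1, 36), 1), 2), Mul(11, Add(-11, -1))), 435) = Mul(Add(Pow(Rational(37, 36), 2), Mul(11, -12)), 435) = Mul(Add(Rational(1369, 1296), -132), 435) = Mul(Rational(-169703, 1296), 435) = Rational(-24606935, 432)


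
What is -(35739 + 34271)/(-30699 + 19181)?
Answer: 35005/5759 ≈ 6.0783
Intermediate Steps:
-(35739 + 34271)/(-30699 + 19181) = -70010/(-11518) = -70010*(-1)/11518 = -1*(-35005/5759) = 35005/5759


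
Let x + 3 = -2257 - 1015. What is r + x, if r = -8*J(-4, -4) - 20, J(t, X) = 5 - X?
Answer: -3367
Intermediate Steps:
r = -92 (r = -8*(5 - 1*(-4)) - 20 = -8*(5 + 4) - 20 = -8*9 - 20 = -72 - 20 = -92)
x = -3275 (x = -3 + (-2257 - 1015) = -3 - 3272 = -3275)
r + x = -92 - 3275 = -3367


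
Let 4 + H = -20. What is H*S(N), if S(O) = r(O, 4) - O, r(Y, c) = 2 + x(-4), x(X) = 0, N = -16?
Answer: -432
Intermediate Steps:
H = -24 (H = -4 - 20 = -24)
r(Y, c) = 2 (r(Y, c) = 2 + 0 = 2)
S(O) = 2 - O
H*S(N) = -24*(2 - 1*(-16)) = -24*(2 + 16) = -24*18 = -432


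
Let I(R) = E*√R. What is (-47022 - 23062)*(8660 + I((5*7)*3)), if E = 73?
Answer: -606927440 - 5116132*√105 ≈ -6.5935e+8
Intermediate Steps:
I(R) = 73*√R
(-47022 - 23062)*(8660 + I((5*7)*3)) = (-47022 - 23062)*(8660 + 73*√((5*7)*3)) = -70084*(8660 + 73*√(35*3)) = -70084*(8660 + 73*√105) = -606927440 - 5116132*√105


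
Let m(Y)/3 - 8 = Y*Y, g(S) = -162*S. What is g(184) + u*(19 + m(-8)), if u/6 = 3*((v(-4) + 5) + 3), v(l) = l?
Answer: -12888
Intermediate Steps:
m(Y) = 24 + 3*Y² (m(Y) = 24 + 3*(Y*Y) = 24 + 3*Y²)
u = 72 (u = 6*(3*((-4 + 5) + 3)) = 6*(3*(1 + 3)) = 6*(3*4) = 6*12 = 72)
g(184) + u*(19 + m(-8)) = -162*184 + 72*(19 + (24 + 3*(-8)²)) = -29808 + 72*(19 + (24 + 3*64)) = -29808 + 72*(19 + (24 + 192)) = -29808 + 72*(19 + 216) = -29808 + 72*235 = -29808 + 16920 = -12888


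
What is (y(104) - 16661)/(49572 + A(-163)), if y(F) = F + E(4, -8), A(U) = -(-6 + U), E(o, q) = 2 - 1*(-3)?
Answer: -16552/49741 ≈ -0.33276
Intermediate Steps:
E(o, q) = 5 (E(o, q) = 2 + 3 = 5)
A(U) = 6 - U
y(F) = 5 + F (y(F) = F + 5 = 5 + F)
(y(104) - 16661)/(49572 + A(-163)) = ((5 + 104) - 16661)/(49572 + (6 - 1*(-163))) = (109 - 16661)/(49572 + (6 + 163)) = -16552/(49572 + 169) = -16552/49741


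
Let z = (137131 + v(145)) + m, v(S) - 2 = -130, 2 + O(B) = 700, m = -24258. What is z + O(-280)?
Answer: 113443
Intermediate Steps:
O(B) = 698 (O(B) = -2 + 700 = 698)
v(S) = -128 (v(S) = 2 - 130 = -128)
z = 112745 (z = (137131 - 128) - 24258 = 137003 - 24258 = 112745)
z + O(-280) = 112745 + 698 = 113443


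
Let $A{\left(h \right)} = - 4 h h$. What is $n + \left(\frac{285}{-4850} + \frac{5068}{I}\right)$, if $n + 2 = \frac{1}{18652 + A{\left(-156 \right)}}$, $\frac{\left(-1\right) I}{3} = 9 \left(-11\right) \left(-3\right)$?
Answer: $- \frac{263433194437}{34005567420} \approx -7.7468$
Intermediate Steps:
$A{\left(h \right)} = - 4 h^{2}$
$I = -891$ ($I = - 3 \cdot 9 \left(-11\right) \left(-3\right) = - 3 \left(\left(-99\right) \left(-3\right)\right) = \left(-3\right) 297 = -891$)
$n = - \frac{157385}{78692}$ ($n = -2 + \frac{1}{18652 - 4 \left(-156\right)^{2}} = -2 + \frac{1}{18652 - 97344} = -2 + \frac{1}{-78692} = -2 - \frac{1}{78692} = - \frac{157385}{78692} \approx -2.0$)
$n + \left(\frac{285}{-4850} + \frac{5068}{I}\right) = - \frac{157385}{78692} + \left(\frac{285}{-4850} + \frac{5068}{-891}\right) = - \frac{157385}{78692} + \left(285 \left(- \frac{1}{4850}\right) + 5068 \left(- \frac{1}{891}\right)\right) = - \frac{157385}{78692} - \frac{4966747}{864270} = - \frac{263433194437}{34005567420}$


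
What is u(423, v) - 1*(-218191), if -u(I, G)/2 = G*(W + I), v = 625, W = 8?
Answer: -320559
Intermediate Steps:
u(I, G) = -2*G*(8 + I)
u(423, v) - 1*(-218191) = -2*625*(8 + 423) - 1*(-218191) = -2*625*431 + 218191 = -538750 + 218191 = -320559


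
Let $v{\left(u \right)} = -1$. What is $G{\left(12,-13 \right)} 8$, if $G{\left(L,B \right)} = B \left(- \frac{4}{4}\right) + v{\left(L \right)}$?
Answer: $96$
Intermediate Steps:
$G{\left(L,B \right)} = -1 - B$ ($G{\left(L,B \right)} = B \left(- \frac{4}{4}\right) - 1 = B \left(\left(-4\right) \frac{1}{4}\right) - 1 = B \left(-1\right) - 1 = - B - 1 = -1 - B$)
$G{\left(12,-13 \right)} 8 = \left(-1 - -13\right) 8 = \left(-1 + 13\right) 8 = 12 \cdot 8 = 96$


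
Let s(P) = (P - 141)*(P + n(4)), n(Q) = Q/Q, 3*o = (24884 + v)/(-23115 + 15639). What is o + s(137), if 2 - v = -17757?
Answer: -12422899/22428 ≈ -553.90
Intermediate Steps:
v = 17759 (v = 2 - 1*(-17757) = 2 + 17757 = 17759)
o = -42643/22428 (o = ((24884 + 17759)/(-23115 + 15639))/3 = (42643/(-7476))/3 = (42643*(-1/7476))/3 = (1/3)*(-42643/7476) = -42643/22428 ≈ -1.9013)
n(Q) = 1
s(P) = (1 + P)*(-141 + P) (s(P) = (P - 141)*(P + 1) = (-141 + P)*(1 + P) = (1 + P)*(-141 + P))
o + s(137) = -42643/22428 + (-141 + 137**2 - 140*137) = -42643/22428 + (-141 + 18769 - 19180) = -42643/22428 - 552 = -12422899/22428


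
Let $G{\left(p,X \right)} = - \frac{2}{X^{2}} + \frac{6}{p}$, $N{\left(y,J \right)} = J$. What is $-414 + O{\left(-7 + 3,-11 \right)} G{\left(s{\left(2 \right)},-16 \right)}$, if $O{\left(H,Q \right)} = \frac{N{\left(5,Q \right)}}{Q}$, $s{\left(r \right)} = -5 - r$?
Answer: $- \frac{371719}{896} \approx -414.86$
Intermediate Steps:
$O{\left(H,Q \right)} = 1$ ($O{\left(H,Q \right)} = \frac{Q}{Q} = 1$)
$G{\left(p,X \right)} = - \frac{2}{X^{2}} + \frac{6}{p}$
$-414 + O{\left(-7 + 3,-11 \right)} G{\left(s{\left(2 \right)},-16 \right)} = -414 + 1 \left(- \frac{2}{256} + \frac{6}{-5 - 2}\right) = -414 + 1 \left(\left(-2\right) \frac{1}{256} + \frac{6}{-5 - 2}\right) = -414 + 1 \left(- \frac{1}{128} + \frac{6}{-7}\right) = -414 + 1 \left(- \frac{1}{128} + 6 \left(- \frac{1}{7}\right)\right) = -414 + 1 \left(- \frac{1}{128} - \frac{6}{7}\right) = -414 + 1 \left(- \frac{775}{896}\right) = -414 - \frac{775}{896} = - \frac{371719}{896}$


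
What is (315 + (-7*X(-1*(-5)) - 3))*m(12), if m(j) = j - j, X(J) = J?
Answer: 0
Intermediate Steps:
m(j) = 0
(315 + (-7*X(-1*(-5)) - 3))*m(12) = (315 + (-(-7)*(-5) - 3))*0 = (315 + (-7*5 - 3))*0 = (315 + (-35 - 3))*0 = (315 - 38)*0 = 277*0 = 0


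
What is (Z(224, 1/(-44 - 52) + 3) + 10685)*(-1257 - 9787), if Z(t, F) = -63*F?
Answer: -927400573/8 ≈ -1.1593e+8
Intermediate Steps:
Z(t, F) = -63*F
(Z(224, 1/(-44 - 52) + 3) + 10685)*(-1257 - 9787) = (-63*(1/(-44 - 52) + 3) + 10685)*(-1257 - 9787) = (-63*(1/(-96) + 3) + 10685)*(-11044) = (-63*(-1/96 + 3) + 10685)*(-11044) = (-63*287/96 + 10685)*(-11044) = (-6027/32 + 10685)*(-11044) = (335893/32)*(-11044) = -927400573/8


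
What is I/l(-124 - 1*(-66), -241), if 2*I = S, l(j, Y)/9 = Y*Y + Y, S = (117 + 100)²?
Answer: 47089/1041120 ≈ 0.045229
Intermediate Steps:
S = 47089 (S = 217² = 47089)
l(j, Y) = 9*Y + 9*Y² (l(j, Y) = 9*(Y*Y + Y) = 9*(Y² + Y) = 9*(Y + Y²) = 9*Y + 9*Y²)
I = 47089/2 (I = (½)*47089 = 47089/2 ≈ 23545.)
I/l(-124 - 1*(-66), -241) = 47089/(2*((9*(-241)*(1 - 241)))) = 47089/(2*((9*(-241)*(-240)))) = (47089/2)/520560 = (47089/2)*(1/520560) = 47089/1041120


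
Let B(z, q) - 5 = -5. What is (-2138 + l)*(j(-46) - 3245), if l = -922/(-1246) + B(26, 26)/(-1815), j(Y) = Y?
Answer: 4382009283/623 ≈ 7.0337e+6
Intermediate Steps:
B(z, q) = 0 (B(z, q) = 5 - 5 = 0)
l = 461/623 (l = -922/(-1246) + 0/(-1815) = -922*(-1/1246) + 0*(-1/1815) = 461/623 + 0 = 461/623 ≈ 0.73997)
(-2138 + l)*(j(-46) - 3245) = (-2138 + 461/623)*(-46 - 3245) = -1331513/623*(-3291) = 4382009283/623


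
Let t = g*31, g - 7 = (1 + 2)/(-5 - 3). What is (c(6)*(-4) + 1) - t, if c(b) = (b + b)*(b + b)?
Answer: -6243/8 ≈ -780.38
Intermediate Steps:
c(b) = 4*b**2 (c(b) = (2*b)*(2*b) = 4*b**2)
g = 53/8 (g = 7 + (1 + 2)/(-5 - 3) = 7 + 3/(-8) = 7 + 3*(-1/8) = 7 - 3/8 = 53/8 ≈ 6.6250)
t = 1643/8 (t = (53/8)*31 = 1643/8 ≈ 205.38)
(c(6)*(-4) + 1) - t = ((4*6**2)*(-4) + 1) - 1*1643/8 = ((4*36)*(-4) + 1) - 1643/8 = (144*(-4) + 1) - 1643/8 = (-576 + 1) - 1643/8 = -575 - 1643/8 = -6243/8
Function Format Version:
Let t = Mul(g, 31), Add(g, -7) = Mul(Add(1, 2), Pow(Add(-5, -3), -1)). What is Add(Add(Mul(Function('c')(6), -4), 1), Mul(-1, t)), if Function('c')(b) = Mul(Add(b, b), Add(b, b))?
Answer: Rational(-6243, 8) ≈ -780.38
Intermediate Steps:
Function('c')(b) = Mul(4, Pow(b, 2)) (Function('c')(b) = Mul(Mul(2, b), Mul(2, b)) = Mul(4, Pow(b, 2)))
g = Rational(53, 8) (g = Add(7, Mul(Add(1, 2), Pow(Add(-5, -3), -1))) = Add(7, Mul(3, Pow(-8, -1))) = Add(7, Mul(3, Rational(-1, 8))) = Add(7, Rational(-3, 8)) = Rational(53, 8) ≈ 6.6250)
t = Rational(1643, 8) (t = Mul(Rational(53, 8), 31) = Rational(1643, 8) ≈ 205.38)
Add(Add(Mul(Function('c')(6), -4), 1), Mul(-1, t)) = Add(Add(Mul(Mul(4, Pow(6, 2)), -4), 1), Mul(-1, Rational(1643, 8))) = Add(Add(Mul(Mul(4, 36), -4), 1), Rational(-1643, 8)) = Add(Add(Mul(144, -4), 1), Rational(-1643, 8)) = Add(Add(-576, 1), Rational(-1643, 8)) = Add(-575, Rational(-1643, 8)) = Rational(-6243, 8)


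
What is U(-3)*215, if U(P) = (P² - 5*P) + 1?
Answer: 5375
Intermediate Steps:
U(P) = 1 + P² - 5*P
U(-3)*215 = (1 + (-3)² - 5*(-3))*215 = (1 + 9 + 15)*215 = 25*215 = 5375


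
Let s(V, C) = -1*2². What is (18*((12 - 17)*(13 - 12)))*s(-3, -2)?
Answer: 360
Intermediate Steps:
s(V, C) = -4 (s(V, C) = -1*4 = -4)
(18*((12 - 17)*(13 - 12)))*s(-3, -2) = (18*((12 - 17)*(13 - 12)))*(-4) = (18*(-5*1))*(-4) = (18*(-5))*(-4) = -90*(-4) = 360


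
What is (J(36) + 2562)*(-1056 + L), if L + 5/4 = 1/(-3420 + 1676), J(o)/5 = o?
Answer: -2527911495/872 ≈ -2.8990e+6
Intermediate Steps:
J(o) = 5*o
L = -2181/1744 (L = -5/4 + 1/(-3420 + 1676) = -5/4 + 1/(-1744) = -5/4 - 1/1744 = -2181/1744 ≈ -1.2506)
(J(36) + 2562)*(-1056 + L) = (5*36 + 2562)*(-1056 - 2181/1744) = (180 + 2562)*(-1843845/1744) = 2742*(-1843845/1744) = -2527911495/872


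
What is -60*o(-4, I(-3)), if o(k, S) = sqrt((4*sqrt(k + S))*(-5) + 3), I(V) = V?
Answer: -60*sqrt(3 - 20*I*sqrt(7)) ≈ -317.49 + 300.0*I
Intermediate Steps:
o(k, S) = sqrt(3 - 20*sqrt(S + k)) (o(k, S) = sqrt((4*sqrt(S + k))*(-5) + 3) = sqrt(-20*sqrt(S + k) + 3) = sqrt(3 - 20*sqrt(S + k)))
-60*o(-4, I(-3)) = -60*sqrt(3 - 20*sqrt(-3 - 4)) = -60*sqrt(3 - 20*I*sqrt(7))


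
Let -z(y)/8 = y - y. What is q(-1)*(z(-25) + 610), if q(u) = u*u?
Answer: 610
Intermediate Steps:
z(y) = 0 (z(y) = -8*(y - y) = -8*0 = 0)
q(u) = u²
q(-1)*(z(-25) + 610) = (-1)²*(0 + 610) = 1*610 = 610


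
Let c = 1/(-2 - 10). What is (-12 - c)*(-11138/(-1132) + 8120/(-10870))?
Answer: -266643091/2460968 ≈ -108.35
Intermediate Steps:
c = -1/12 (c = 1/(-12) = -1/12 ≈ -0.083333)
(-12 - c)*(-11138/(-1132) + 8120/(-10870)) = (-12 - 1*(-1/12))*(-11138/(-1132) + 8120/(-10870)) = (-12 + 1/12)*(-11138*(-1/1132) + 8120*(-1/10870)) = -143*(5569/566 - 812/1087)/12 = -143/12*5593911/615242 = -266643091/2460968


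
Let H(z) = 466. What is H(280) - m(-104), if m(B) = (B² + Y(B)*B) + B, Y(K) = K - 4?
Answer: -21478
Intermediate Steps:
Y(K) = -4 + K
m(B) = B + B² + B*(-4 + B) (m(B) = (B² + (-4 + B)*B) + B = (B² + B*(-4 + B)) + B = B + B² + B*(-4 + B))
H(280) - m(-104) = 466 - (-104)*(-3 + 2*(-104)) = 466 - (-104)*(-3 - 208) = 466 - (-104)*(-211) = 466 - 1*21944 = 466 - 21944 = -21478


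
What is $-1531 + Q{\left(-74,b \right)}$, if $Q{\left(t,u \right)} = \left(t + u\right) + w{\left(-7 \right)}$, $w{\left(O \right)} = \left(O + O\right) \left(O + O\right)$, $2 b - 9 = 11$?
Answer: $-1399$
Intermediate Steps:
$b = 10$ ($b = \frac{9}{2} + \frac{1}{2} \cdot 11 = \frac{9}{2} + \frac{11}{2} = 10$)
$w{\left(O \right)} = 4 O^{2}$ ($w{\left(O \right)} = 2 O 2 O = 4 O^{2}$)
$Q{\left(t,u \right)} = 196 + t + u$ ($Q{\left(t,u \right)} = \left(t + u\right) + 4 \left(-7\right)^{2} = \left(t + u\right) + 4 \cdot 49 = \left(t + u\right) + 196 = 196 + t + u$)
$-1531 + Q{\left(-74,b \right)} = -1531 + \left(196 - 74 + 10\right) = -1531 + 132 = -1399$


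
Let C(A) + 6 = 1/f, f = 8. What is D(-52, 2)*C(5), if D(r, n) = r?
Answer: 611/2 ≈ 305.50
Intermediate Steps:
C(A) = -47/8 (C(A) = -6 + 1/8 = -6 + ⅛ = -47/8)
D(-52, 2)*C(5) = -52*(-47/8) = 611/2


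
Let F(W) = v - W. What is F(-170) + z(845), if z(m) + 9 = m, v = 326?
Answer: 1332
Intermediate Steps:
z(m) = -9 + m
F(W) = 326 - W
F(-170) + z(845) = (326 - 1*(-170)) + (-9 + 845) = (326 + 170) + 836 = 496 + 836 = 1332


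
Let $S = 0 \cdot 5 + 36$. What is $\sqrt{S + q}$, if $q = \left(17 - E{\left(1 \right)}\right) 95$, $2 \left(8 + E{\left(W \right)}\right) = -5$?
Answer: $\frac{\sqrt{10594}}{2} \approx 51.464$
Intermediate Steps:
$S = 36$ ($S = 0 + 36 = 36$)
$E{\left(W \right)} = - \frac{21}{2}$ ($E{\left(W \right)} = -8 + \frac{1}{2} \left(-5\right) = -8 - \frac{5}{2} = - \frac{21}{2}$)
$q = \frac{5225}{2}$ ($q = \left(17 - - \frac{21}{2}\right) 95 = \left(17 + \frac{21}{2}\right) 95 = \frac{55}{2} \cdot 95 = \frac{5225}{2} \approx 2612.5$)
$\sqrt{S + q} = \sqrt{36 + \frac{5225}{2}} = \sqrt{\frac{5297}{2}} = \frac{\sqrt{10594}}{2}$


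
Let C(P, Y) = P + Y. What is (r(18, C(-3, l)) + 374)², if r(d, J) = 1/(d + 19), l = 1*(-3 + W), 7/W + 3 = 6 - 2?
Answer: 191517921/1369 ≈ 1.3990e+5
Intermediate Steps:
W = 7 (W = 7/(-3 + (6 - 2)) = 7/(-3 + 4) = 7/1 = 7*1 = 7)
l = 4 (l = 1*(-3 + 7) = 1*4 = 4)
r(d, J) = 1/(19 + d)
(r(18, C(-3, l)) + 374)² = (1/(19 + 18) + 374)² = (1/37 + 374)² = (13839/37)² = 191517921/1369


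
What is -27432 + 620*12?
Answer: -19992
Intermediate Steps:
-27432 + 620*12 = -27432 + 7440 = -19992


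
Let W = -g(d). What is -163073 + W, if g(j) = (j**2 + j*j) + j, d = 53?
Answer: -168744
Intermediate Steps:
g(j) = j + 2*j**2 (g(j) = (j**2 + j**2) + j = 2*j**2 + j = j + 2*j**2)
W = -5671 (W = -53*(1 + 2*53) = -53*(1 + 106) = -53*107 = -1*5671 = -5671)
-163073 + W = -163073 - 5671 = -168744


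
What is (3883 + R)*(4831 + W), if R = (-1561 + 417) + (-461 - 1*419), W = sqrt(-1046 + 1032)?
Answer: 8980829 + 1859*I*sqrt(14) ≈ 8.9808e+6 + 6955.7*I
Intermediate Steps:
W = I*sqrt(14) (W = sqrt(-14) = I*sqrt(14) ≈ 3.7417*I)
R = -2024 (R = -1144 + (-461 - 419) = -1144 - 880 = -2024)
(3883 + R)*(4831 + W) = (3883 - 2024)*(4831 + I*sqrt(14)) = 1859*(4831 + I*sqrt(14)) = 8980829 + 1859*I*sqrt(14)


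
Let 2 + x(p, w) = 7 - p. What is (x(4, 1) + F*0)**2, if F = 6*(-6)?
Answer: 1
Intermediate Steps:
x(p, w) = 5 - p (x(p, w) = -2 + (7 - p) = 5 - p)
F = -36
(x(4, 1) + F*0)**2 = ((5 - 1*4) - 36*0)**2 = ((5 - 4) + 0)**2 = (1 + 0)**2 = 1**2 = 1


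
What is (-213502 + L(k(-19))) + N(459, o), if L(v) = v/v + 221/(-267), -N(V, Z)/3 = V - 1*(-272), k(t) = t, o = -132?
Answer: -57590519/267 ≈ -2.1569e+5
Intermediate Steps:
N(V, Z) = -816 - 3*V (N(V, Z) = -3*(V - 1*(-272)) = -3*(V + 272) = -3*(272 + V) = -816 - 3*V)
L(v) = 46/267 (L(v) = 1 + 221*(-1/267) = 1 - 221/267 = 46/267)
(-213502 + L(k(-19))) + N(459, o) = (-213502 + 46/267) + (-816 - 3*459) = -57004988/267 + (-816 - 1377) = -57004988/267 - 2193 = -57590519/267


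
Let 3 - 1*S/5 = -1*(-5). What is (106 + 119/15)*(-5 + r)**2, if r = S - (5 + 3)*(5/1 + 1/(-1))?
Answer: 3775181/15 ≈ 2.5168e+5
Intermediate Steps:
S = -10 (S = 15 - (-5)*(-5) = 15 - 5*5 = 15 - 25 = -10)
r = -42 (r = -10 - (5 + 3)*(5/1 + 1/(-1)) = -10 - 8*(5*1 + 1*(-1)) = -10 - 8*(5 - 1) = -10 - 8*4 = -10 - 1*32 = -10 - 32 = -42)
(106 + 119/15)*(-5 + r)**2 = (106 + 119/15)*(-5 - 42)**2 = (106 + 119*(1/15))*(-47)**2 = (106 + 119/15)*2209 = (1709/15)*2209 = 3775181/15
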